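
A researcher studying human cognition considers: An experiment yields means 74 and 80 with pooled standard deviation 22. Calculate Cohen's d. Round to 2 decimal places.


Cohen's d = (M1 - M2) / S_pooled
= (74 - 80) / 22
= -6 / 22
= -0.27


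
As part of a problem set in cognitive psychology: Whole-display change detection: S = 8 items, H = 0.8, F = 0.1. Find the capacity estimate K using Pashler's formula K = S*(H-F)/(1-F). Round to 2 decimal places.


K = S * (H - F) / (1 - F)
H - F = 0.7
1 - F = 0.9
K = 8 * 0.7 / 0.9
= 6.22


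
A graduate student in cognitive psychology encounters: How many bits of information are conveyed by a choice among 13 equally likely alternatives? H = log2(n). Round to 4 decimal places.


H = log2(n)
H = log2(13)
= 3.7004


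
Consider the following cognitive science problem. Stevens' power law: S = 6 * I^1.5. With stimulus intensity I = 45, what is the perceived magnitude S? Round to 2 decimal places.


S = 6 * 45^1.5
45^1.5 = 301.8692
S = 6 * 301.8692
= 1811.22


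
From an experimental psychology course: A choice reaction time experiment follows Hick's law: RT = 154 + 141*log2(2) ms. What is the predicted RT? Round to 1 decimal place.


RT = 154 + 141 * log2(2)
log2(2) = 1.0
RT = 154 + 141 * 1.0
= 154 + 141.0
= 295.0 ms


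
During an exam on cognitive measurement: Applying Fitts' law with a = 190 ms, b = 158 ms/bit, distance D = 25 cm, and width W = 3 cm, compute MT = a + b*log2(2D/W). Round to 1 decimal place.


MT = 190 + 158 * log2(2*25/3)
2D/W = 16.666667
log2(16.666667) = 4.0589
MT = 190 + 158 * 4.0589
= 831.3 ms


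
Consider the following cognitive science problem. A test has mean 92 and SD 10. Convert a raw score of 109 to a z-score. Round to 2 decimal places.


z = (X - mu) / sigma
= (109 - 92) / 10
= 17 / 10
= 1.70


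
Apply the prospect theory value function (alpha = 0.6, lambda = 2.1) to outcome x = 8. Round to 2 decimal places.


Since x = 8 >= 0, use v(x) = x^0.6
8^0.6 = 3.4822
v(8) = 3.48


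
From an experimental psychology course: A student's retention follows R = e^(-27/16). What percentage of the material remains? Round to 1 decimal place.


R = e^(-t/S)
-t/S = -27/16 = -1.6875
R = e^(-1.6875) = 0.184981
Percentage = 0.184981 * 100
= 18.5


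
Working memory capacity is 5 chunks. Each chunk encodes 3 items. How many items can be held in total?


Total items = chunks * items_per_chunk
= 5 * 3
= 15


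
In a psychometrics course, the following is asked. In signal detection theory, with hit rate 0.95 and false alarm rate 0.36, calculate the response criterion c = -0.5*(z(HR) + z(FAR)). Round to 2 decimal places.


c = -0.5 * (z(HR) + z(FAR))
z(0.95) = 1.6449
z(0.36) = -0.3585
c = -0.5 * (1.6449 + -0.3585)
= -0.5 * 1.2864
= -0.64


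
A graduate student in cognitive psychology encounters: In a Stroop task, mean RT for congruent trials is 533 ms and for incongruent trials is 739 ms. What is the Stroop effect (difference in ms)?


Stroop effect = RT(incongruent) - RT(congruent)
= 739 - 533
= 206 ms


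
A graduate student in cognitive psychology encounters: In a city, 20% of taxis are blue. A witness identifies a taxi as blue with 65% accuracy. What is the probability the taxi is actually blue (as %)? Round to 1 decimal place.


P(blue | says blue) = P(says blue | blue)*P(blue) / [P(says blue | blue)*P(blue) + P(says blue | not blue)*P(not blue)]
Numerator = 0.65 * 0.2 = 0.13
False identification = 0.35 * 0.8 = 0.28
P = 0.13 / (0.13 + 0.28)
= 0.13 / 0.41
As percentage = 31.7


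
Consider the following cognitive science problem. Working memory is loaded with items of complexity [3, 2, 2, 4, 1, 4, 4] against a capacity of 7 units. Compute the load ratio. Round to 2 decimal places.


Total complexity = 3 + 2 + 2 + 4 + 1 + 4 + 4 = 20
Load = total / capacity = 20 / 7
= 2.86


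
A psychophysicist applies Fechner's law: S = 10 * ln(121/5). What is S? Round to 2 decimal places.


S = 10 * ln(121/5)
I/I0 = 24.2
ln(24.2) = 3.1864
S = 10 * 3.1864
= 31.86


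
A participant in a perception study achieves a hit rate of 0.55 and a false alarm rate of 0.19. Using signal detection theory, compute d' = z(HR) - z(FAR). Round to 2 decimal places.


d' = z(HR) - z(FAR)
z(0.55) = 0.1257
z(0.19) = -0.8779
d' = 0.1257 - -0.8779
= 1.00


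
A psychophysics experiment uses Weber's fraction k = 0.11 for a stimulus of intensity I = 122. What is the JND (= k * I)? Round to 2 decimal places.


JND = k * I
JND = 0.11 * 122
= 13.42


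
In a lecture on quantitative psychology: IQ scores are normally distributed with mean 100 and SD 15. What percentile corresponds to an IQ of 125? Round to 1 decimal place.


z = (IQ - mean) / SD
z = (125 - 100) / 15 = 1.6667
Percentile = Phi(1.6667) * 100
Phi(1.6667) = 0.952213
= 95.2


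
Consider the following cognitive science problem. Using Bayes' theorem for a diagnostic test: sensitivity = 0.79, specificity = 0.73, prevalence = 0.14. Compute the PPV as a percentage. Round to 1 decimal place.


PPV = (sens * prev) / (sens * prev + (1-spec) * (1-prev))
Numerator = 0.79 * 0.14 = 0.1106
P(positive and no disease) = (1 - spec) * (1 - prev) = (1 - 0.73) * (1 - 0.14) = 0.2322
Denominator = 0.1106 + 0.2322 = 0.3428
PPV = 0.1106 / 0.3428 = 0.322637
As percentage = 32.3


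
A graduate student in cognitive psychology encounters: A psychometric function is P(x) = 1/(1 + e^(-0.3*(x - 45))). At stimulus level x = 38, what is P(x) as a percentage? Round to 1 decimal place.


P(x) = 1/(1 + e^(-0.3*(38 - 45)))
Exponent = -0.3 * -7 = 2.1
e^(2.1) = 8.16617
P = 1/(1 + 8.16617) = 0.109097
Percentage = 10.9


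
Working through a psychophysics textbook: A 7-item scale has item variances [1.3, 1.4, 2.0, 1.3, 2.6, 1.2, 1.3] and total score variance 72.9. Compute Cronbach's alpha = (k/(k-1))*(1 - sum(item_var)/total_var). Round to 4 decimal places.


alpha = (k/(k-1)) * (1 - sum(s_i^2)/s_total^2)
sum(item variances) = 11.1
k/(k-1) = 7/6 = 1.166667
1 - 11.1/72.9 = 1 - 0.152263 = 0.847737
alpha = 1.166667 * 0.847737
= 0.9890


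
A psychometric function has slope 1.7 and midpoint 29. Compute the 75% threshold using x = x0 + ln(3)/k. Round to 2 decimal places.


At P = 0.75: 0.75 = 1/(1 + e^(-k*(x-x0)))
Solving: e^(-k*(x-x0)) = 1/3
x = x0 + ln(3)/k
ln(3) = 1.0986
x = 29 + 1.0986/1.7
= 29 + 0.6462
= 29.65


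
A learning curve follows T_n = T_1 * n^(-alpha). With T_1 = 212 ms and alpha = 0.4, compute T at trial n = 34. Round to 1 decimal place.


T_n = 212 * 34^(-0.4)
34^(-0.4) = 0.24401
T_n = 212 * 0.24401
= 51.7 ms


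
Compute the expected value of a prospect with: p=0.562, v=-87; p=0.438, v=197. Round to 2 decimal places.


EU = sum(p_i * v_i)
0.562 * -87 = -48.894
0.438 * 197 = 86.286
EU = -48.894 + 86.286
= 37.39


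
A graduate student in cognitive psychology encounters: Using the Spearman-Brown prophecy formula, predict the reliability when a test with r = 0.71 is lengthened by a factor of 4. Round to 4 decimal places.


r_new = n*r / (1 + (n-1)*r)
Numerator = 4 * 0.71 = 2.84
Denominator = 1 + 3 * 0.71 = 3.13
r_new = 2.84 / 3.13
= 0.9073


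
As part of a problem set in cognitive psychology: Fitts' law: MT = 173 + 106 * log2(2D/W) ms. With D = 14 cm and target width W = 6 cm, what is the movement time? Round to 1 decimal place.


MT = 173 + 106 * log2(2*14/6)
2D/W = 4.666667
log2(4.666667) = 2.2224
MT = 173 + 106 * 2.2224
= 408.6 ms


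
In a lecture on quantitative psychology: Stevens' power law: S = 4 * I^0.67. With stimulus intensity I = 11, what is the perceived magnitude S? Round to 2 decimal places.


S = 4 * 11^0.67
11^0.67 = 4.9858
S = 4 * 4.9858
= 19.94


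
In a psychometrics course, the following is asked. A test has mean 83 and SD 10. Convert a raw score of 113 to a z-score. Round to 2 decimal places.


z = (X - mu) / sigma
= (113 - 83) / 10
= 30 / 10
= 3.00


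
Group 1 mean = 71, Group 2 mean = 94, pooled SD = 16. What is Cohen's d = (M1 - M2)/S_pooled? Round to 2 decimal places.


Cohen's d = (M1 - M2) / S_pooled
= (71 - 94) / 16
= -23 / 16
= -1.44


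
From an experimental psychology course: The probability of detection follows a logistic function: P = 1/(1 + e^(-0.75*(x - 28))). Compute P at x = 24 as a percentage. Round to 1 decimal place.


P(x) = 1/(1 + e^(-0.75*(24 - 28)))
Exponent = -0.75 * -4 = 3.0
e^(3.0) = 20.085537
P = 1/(1 + 20.085537) = 0.047426
Percentage = 4.7


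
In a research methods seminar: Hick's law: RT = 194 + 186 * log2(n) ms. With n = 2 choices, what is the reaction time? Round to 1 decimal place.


RT = 194 + 186 * log2(2)
log2(2) = 1.0
RT = 194 + 186 * 1.0
= 194 + 186.0
= 380.0 ms


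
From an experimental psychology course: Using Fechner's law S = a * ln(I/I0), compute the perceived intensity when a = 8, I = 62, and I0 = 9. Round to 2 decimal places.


S = 8 * ln(62/9)
I/I0 = 6.888889
ln(6.888889) = 1.9299
S = 8 * 1.9299
= 15.44


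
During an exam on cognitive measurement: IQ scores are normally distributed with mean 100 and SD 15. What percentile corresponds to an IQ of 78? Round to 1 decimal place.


z = (IQ - mean) / SD
z = (78 - 100) / 15 = -1.4667
Percentile = Phi(-1.4667) * 100
Phi(-1.4667) = 0.071229
= 7.1


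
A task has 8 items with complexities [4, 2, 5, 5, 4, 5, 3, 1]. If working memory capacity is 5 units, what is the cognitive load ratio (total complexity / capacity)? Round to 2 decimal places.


Total complexity = 4 + 2 + 5 + 5 + 4 + 5 + 3 + 1 = 29
Load = total / capacity = 29 / 5
= 5.80


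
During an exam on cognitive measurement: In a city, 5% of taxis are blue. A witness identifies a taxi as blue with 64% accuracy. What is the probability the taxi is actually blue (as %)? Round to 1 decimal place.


P(blue | says blue) = P(says blue | blue)*P(blue) / [P(says blue | blue)*P(blue) + P(says blue | not blue)*P(not blue)]
Numerator = 0.64 * 0.05 = 0.032
False identification = 0.36 * 0.95 = 0.342
P = 0.032 / (0.032 + 0.342)
= 0.032 / 0.374
As percentage = 8.6


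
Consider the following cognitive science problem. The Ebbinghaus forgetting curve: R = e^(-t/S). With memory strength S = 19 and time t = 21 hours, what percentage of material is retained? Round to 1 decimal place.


R = e^(-t/S)
-t/S = -21/19 = -1.105263
R = e^(-1.105263) = 0.331124
Percentage = 0.331124 * 100
= 33.1


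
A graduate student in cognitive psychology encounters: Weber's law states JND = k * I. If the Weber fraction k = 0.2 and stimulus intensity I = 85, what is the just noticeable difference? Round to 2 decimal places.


JND = k * I
JND = 0.2 * 85
= 17.00


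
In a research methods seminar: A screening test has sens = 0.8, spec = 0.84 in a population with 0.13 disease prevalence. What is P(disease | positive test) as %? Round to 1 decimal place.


PPV = (sens * prev) / (sens * prev + (1-spec) * (1-prev))
Numerator = 0.8 * 0.13 = 0.104
P(positive and no disease) = (1 - spec) * (1 - prev) = (1 - 0.84) * (1 - 0.13) = 0.1392
Denominator = 0.104 + 0.1392 = 0.2432
PPV = 0.104 / 0.2432 = 0.427632
As percentage = 42.8


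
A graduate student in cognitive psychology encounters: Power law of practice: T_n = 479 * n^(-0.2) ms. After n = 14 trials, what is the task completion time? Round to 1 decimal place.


T_n = 479 * 14^(-0.2)
14^(-0.2) = 0.589895
T_n = 479 * 0.589895
= 282.6 ms


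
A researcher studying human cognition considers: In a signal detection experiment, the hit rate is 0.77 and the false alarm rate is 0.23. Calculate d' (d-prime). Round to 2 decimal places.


d' = z(HR) - z(FAR)
z(0.77) = 0.7388
z(0.23) = -0.7388
d' = 0.7388 - -0.7388
= 1.48


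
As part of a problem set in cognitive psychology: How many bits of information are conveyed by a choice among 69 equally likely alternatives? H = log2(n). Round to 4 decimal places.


H = log2(n)
H = log2(69)
= 6.1085


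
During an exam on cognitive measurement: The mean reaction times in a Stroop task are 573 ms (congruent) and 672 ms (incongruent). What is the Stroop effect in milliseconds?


Stroop effect = RT(incongruent) - RT(congruent)
= 672 - 573
= 99 ms


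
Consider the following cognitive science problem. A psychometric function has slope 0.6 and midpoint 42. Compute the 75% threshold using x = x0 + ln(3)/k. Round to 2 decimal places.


At P = 0.75: 0.75 = 1/(1 + e^(-k*(x-x0)))
Solving: e^(-k*(x-x0)) = 1/3
x = x0 + ln(3)/k
ln(3) = 1.0986
x = 42 + 1.0986/0.6
= 42 + 1.831
= 43.83


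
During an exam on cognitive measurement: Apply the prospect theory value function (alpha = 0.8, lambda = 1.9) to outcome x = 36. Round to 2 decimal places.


Since x = 36 >= 0, use v(x) = x^0.8
36^0.8 = 17.5809
v(36) = 17.58


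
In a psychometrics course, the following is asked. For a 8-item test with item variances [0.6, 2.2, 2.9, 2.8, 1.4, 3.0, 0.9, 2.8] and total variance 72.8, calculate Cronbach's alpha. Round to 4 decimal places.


alpha = (k/(k-1)) * (1 - sum(s_i^2)/s_total^2)
sum(item variances) = 16.6
k/(k-1) = 8/7 = 1.142857
1 - 16.6/72.8 = 1 - 0.228022 = 0.771978
alpha = 1.142857 * 0.771978
= 0.8823


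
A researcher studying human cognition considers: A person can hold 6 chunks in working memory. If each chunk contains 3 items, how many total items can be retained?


Total items = chunks * items_per_chunk
= 6 * 3
= 18


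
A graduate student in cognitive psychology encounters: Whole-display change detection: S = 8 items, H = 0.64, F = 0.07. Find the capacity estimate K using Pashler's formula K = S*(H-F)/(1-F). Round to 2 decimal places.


K = S * (H - F) / (1 - F)
H - F = 0.57
1 - F = 0.93
K = 8 * 0.57 / 0.93
= 4.90


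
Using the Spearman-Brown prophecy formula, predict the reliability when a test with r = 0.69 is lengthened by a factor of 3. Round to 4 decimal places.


r_new = n*r / (1 + (n-1)*r)
Numerator = 3 * 0.69 = 2.07
Denominator = 1 + 2 * 0.69 = 2.38
r_new = 2.07 / 2.38
= 0.8697


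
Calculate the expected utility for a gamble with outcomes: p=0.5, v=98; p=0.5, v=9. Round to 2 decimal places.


EU = sum(p_i * v_i)
0.5 * 98 = 49.0
0.5 * 9 = 4.5
EU = 49.0 + 4.5
= 53.50


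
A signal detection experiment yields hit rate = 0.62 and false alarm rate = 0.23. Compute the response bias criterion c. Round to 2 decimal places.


c = -0.5 * (z(HR) + z(FAR))
z(0.62) = 0.3055
z(0.23) = -0.7388
c = -0.5 * (0.3055 + -0.7388)
= -0.5 * -0.4333
= 0.22


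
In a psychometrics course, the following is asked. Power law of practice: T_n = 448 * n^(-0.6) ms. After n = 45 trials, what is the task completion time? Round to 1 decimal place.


T_n = 448 * 45^(-0.6)
45^(-0.6) = 0.101876
T_n = 448 * 0.101876
= 45.6 ms


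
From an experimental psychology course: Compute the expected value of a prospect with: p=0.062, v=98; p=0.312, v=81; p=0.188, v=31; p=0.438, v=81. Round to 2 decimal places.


EU = sum(p_i * v_i)
0.062 * 98 = 6.076
0.312 * 81 = 25.272
0.188 * 31 = 5.828
0.438 * 81 = 35.478
EU = 6.076 + 25.272 + 5.828 + 35.478
= 72.65


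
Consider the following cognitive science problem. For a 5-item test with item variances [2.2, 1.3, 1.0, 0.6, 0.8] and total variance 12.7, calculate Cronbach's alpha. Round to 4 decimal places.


alpha = (k/(k-1)) * (1 - sum(s_i^2)/s_total^2)
sum(item variances) = 5.9
k/(k-1) = 5/4 = 1.25
1 - 5.9/12.7 = 1 - 0.464567 = 0.535433
alpha = 1.25 * 0.535433
= 0.6693


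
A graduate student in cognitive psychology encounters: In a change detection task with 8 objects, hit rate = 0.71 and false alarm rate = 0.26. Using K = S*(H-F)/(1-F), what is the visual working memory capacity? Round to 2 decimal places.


K = S * (H - F) / (1 - F)
H - F = 0.45
1 - F = 0.74
K = 8 * 0.45 / 0.74
= 4.86


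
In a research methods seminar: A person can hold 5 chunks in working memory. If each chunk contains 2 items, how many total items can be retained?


Total items = chunks * items_per_chunk
= 5 * 2
= 10


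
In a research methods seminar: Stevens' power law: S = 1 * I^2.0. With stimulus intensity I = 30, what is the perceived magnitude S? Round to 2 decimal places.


S = 1 * 30^2.0
30^2.0 = 900.0
S = 1 * 900.0
= 900.00


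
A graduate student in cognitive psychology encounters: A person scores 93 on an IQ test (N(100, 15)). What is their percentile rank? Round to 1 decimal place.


z = (IQ - mean) / SD
z = (93 - 100) / 15 = -0.4667
Percentile = Phi(-0.4667) * 100
Phi(-0.4667) = 0.320357
= 32.0


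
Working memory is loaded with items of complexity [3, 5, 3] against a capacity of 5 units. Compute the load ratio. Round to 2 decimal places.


Total complexity = 3 + 5 + 3 = 11
Load = total / capacity = 11 / 5
= 2.20


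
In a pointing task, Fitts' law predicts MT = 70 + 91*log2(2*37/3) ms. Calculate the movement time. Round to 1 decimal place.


MT = 70 + 91 * log2(2*37/3)
2D/W = 24.666667
log2(24.666667) = 4.6245
MT = 70 + 91 * 4.6245
= 490.8 ms


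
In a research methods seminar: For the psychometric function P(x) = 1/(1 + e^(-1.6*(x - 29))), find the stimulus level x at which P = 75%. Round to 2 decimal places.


At P = 0.75: 0.75 = 1/(1 + e^(-k*(x-x0)))
Solving: e^(-k*(x-x0)) = 1/3
x = x0 + ln(3)/k
ln(3) = 1.0986
x = 29 + 1.0986/1.6
= 29 + 0.6866
= 29.69


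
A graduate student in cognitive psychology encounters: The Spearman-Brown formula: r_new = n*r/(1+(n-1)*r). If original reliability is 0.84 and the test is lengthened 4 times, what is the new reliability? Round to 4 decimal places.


r_new = n*r / (1 + (n-1)*r)
Numerator = 4 * 0.84 = 3.36
Denominator = 1 + 3 * 0.84 = 3.52
r_new = 3.36 / 3.52
= 0.9545


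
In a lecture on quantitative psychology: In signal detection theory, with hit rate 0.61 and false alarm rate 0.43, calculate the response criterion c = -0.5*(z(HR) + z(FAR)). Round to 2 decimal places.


c = -0.5 * (z(HR) + z(FAR))
z(0.61) = 0.2793
z(0.43) = -0.1764
c = -0.5 * (0.2793 + -0.1764)
= -0.5 * 0.1029
= -0.05


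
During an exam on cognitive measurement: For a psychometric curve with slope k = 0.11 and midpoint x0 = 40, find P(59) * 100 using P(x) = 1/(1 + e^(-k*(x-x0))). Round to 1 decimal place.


P(x) = 1/(1 + e^(-0.11*(59 - 40)))
Exponent = -0.11 * 19 = -2.09
e^(-2.09) = 0.123687
P = 1/(1 + 0.123687) = 0.889928
Percentage = 89.0


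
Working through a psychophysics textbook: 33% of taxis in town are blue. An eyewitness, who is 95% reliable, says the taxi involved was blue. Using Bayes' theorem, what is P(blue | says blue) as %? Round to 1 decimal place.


P(blue | says blue) = P(says blue | blue)*P(blue) / [P(says blue | blue)*P(blue) + P(says blue | not blue)*P(not blue)]
Numerator = 0.95 * 0.33 = 0.3135
False identification = 0.05 * 0.67 = 0.0335
P = 0.3135 / (0.3135 + 0.0335)
= 0.3135 / 0.347
As percentage = 90.3


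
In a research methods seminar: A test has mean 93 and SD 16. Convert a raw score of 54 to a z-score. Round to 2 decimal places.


z = (X - mu) / sigma
= (54 - 93) / 16
= -39 / 16
= -2.44


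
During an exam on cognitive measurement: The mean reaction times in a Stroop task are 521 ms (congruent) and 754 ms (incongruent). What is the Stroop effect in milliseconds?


Stroop effect = RT(incongruent) - RT(congruent)
= 754 - 521
= 233 ms


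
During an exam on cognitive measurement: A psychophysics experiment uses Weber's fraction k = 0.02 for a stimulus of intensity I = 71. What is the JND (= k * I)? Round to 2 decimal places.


JND = k * I
JND = 0.02 * 71
= 1.42


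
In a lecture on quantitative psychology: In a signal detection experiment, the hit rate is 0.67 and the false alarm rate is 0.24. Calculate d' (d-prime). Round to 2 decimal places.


d' = z(HR) - z(FAR)
z(0.67) = 0.4399
z(0.24) = -0.7063
d' = 0.4399 - -0.7063
= 1.15


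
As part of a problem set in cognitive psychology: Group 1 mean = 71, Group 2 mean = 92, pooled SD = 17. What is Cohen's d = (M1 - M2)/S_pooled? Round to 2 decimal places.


Cohen's d = (M1 - M2) / S_pooled
= (71 - 92) / 17
= -21 / 17
= -1.24


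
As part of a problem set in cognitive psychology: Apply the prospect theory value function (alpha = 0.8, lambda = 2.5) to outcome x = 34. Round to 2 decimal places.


Since x = 34 >= 0, use v(x) = x^0.8
34^0.8 = 16.7951
v(34) = 16.80


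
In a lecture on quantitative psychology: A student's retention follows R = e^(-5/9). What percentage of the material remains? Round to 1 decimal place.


R = e^(-t/S)
-t/S = -5/9 = -0.555556
R = e^(-0.555556) = 0.573753
Percentage = 0.573753 * 100
= 57.4


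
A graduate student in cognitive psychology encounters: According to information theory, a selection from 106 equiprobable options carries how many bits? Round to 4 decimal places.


H = log2(n)
H = log2(106)
= 6.7279


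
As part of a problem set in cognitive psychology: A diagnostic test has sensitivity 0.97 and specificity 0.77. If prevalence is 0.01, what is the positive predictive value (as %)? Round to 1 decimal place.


PPV = (sens * prev) / (sens * prev + (1-spec) * (1-prev))
Numerator = 0.97 * 0.01 = 0.0097
P(positive and no disease) = (1 - spec) * (1 - prev) = (1 - 0.77) * (1 - 0.01) = 0.2277
Denominator = 0.0097 + 0.2277 = 0.2374
PPV = 0.0097 / 0.2374 = 0.040859
As percentage = 4.1


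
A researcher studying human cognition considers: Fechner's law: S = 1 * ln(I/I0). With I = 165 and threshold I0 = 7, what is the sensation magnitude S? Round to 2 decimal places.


S = 1 * ln(165/7)
I/I0 = 23.571429
ln(23.571429) = 3.16
S = 1 * 3.16
= 3.16


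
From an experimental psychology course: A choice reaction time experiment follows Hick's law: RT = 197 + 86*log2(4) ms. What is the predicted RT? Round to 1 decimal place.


RT = 197 + 86 * log2(4)
log2(4) = 2.0
RT = 197 + 86 * 2.0
= 197 + 172.0
= 369.0 ms


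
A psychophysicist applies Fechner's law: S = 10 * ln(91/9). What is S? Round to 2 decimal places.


S = 10 * ln(91/9)
I/I0 = 10.111111
ln(10.111111) = 2.3136
S = 10 * 2.3136
= 23.14


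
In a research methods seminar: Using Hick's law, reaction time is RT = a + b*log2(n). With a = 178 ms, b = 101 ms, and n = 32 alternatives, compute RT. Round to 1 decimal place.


RT = 178 + 101 * log2(32)
log2(32) = 5.0
RT = 178 + 101 * 5.0
= 178 + 505.0
= 683.0 ms


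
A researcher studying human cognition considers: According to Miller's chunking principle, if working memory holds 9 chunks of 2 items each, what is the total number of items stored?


Total items = chunks * items_per_chunk
= 9 * 2
= 18


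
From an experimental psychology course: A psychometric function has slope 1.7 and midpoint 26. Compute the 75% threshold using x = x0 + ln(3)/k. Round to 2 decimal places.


At P = 0.75: 0.75 = 1/(1 + e^(-k*(x-x0)))
Solving: e^(-k*(x-x0)) = 1/3
x = x0 + ln(3)/k
ln(3) = 1.0986
x = 26 + 1.0986/1.7
= 26 + 0.6462
= 26.65


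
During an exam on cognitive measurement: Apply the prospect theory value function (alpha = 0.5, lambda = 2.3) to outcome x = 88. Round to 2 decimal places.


Since x = 88 >= 0, use v(x) = x^0.5
88^0.5 = 9.3808
v(88) = 9.38


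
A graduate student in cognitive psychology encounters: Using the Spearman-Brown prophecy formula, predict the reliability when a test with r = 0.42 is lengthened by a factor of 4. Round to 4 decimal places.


r_new = n*r / (1 + (n-1)*r)
Numerator = 4 * 0.42 = 1.68
Denominator = 1 + 3 * 0.42 = 2.26
r_new = 1.68 / 2.26
= 0.7434


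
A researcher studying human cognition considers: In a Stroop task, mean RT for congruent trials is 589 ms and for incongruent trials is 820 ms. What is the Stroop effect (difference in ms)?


Stroop effect = RT(incongruent) - RT(congruent)
= 820 - 589
= 231 ms


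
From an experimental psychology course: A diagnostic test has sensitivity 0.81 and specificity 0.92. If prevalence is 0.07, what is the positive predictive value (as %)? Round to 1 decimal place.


PPV = (sens * prev) / (sens * prev + (1-spec) * (1-prev))
Numerator = 0.81 * 0.07 = 0.0567
P(positive and no disease) = (1 - spec) * (1 - prev) = (1 - 0.92) * (1 - 0.07) = 0.0744
Denominator = 0.0567 + 0.0744 = 0.1311
PPV = 0.0567 / 0.1311 = 0.432494
As percentage = 43.2


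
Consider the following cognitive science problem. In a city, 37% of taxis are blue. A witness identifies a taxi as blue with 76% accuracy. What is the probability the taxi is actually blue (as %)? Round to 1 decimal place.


P(blue | says blue) = P(says blue | blue)*P(blue) / [P(says blue | blue)*P(blue) + P(says blue | not blue)*P(not blue)]
Numerator = 0.76 * 0.37 = 0.2812
False identification = 0.24 * 0.63 = 0.1512
P = 0.2812 / (0.2812 + 0.1512)
= 0.2812 / 0.4324
As percentage = 65.0


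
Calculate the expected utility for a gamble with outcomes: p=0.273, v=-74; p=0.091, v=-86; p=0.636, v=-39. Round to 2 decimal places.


EU = sum(p_i * v_i)
0.273 * -74 = -20.202
0.091 * -86 = -7.826
0.636 * -39 = -24.804
EU = -20.202 + -7.826 + -24.804
= -52.83


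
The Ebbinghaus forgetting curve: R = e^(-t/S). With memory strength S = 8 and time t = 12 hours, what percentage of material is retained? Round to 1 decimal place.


R = e^(-t/S)
-t/S = -12/8 = -1.5
R = e^(-1.5) = 0.22313
Percentage = 0.22313 * 100
= 22.3


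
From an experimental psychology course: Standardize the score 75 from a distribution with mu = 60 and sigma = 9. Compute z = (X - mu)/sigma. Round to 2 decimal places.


z = (X - mu) / sigma
= (75 - 60) / 9
= 15 / 9
= 1.67


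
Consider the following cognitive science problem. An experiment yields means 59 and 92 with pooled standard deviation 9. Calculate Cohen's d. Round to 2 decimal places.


Cohen's d = (M1 - M2) / S_pooled
= (59 - 92) / 9
= -33 / 9
= -3.67


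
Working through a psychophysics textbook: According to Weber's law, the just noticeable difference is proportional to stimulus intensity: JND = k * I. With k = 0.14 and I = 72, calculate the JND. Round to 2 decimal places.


JND = k * I
JND = 0.14 * 72
= 10.08


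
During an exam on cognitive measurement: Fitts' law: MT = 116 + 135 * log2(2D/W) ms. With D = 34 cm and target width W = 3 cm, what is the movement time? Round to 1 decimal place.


MT = 116 + 135 * log2(2*34/3)
2D/W = 22.666667
log2(22.666667) = 4.5025
MT = 116 + 135 * 4.5025
= 723.8 ms


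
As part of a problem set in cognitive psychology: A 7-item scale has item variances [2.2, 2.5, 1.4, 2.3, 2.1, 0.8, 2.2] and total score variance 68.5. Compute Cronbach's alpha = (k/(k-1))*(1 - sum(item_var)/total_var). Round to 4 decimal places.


alpha = (k/(k-1)) * (1 - sum(s_i^2)/s_total^2)
sum(item variances) = 13.5
k/(k-1) = 7/6 = 1.166667
1 - 13.5/68.5 = 1 - 0.19708 = 0.80292
alpha = 1.166667 * 0.80292
= 0.9367


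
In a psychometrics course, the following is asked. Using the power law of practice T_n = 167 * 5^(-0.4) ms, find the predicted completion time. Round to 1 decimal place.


T_n = 167 * 5^(-0.4)
5^(-0.4) = 0.525306
T_n = 167 * 0.525306
= 87.7 ms


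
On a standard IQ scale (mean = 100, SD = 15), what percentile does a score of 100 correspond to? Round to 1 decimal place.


z = (IQ - mean) / SD
z = (100 - 100) / 15 = 0.0
Percentile = Phi(0.0) * 100
Phi(0.0) = 0.5
= 50.0


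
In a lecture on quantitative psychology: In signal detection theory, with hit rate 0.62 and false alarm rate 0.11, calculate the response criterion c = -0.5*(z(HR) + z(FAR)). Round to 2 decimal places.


c = -0.5 * (z(HR) + z(FAR))
z(0.62) = 0.3055
z(0.11) = -1.2265
c = -0.5 * (0.3055 + -1.2265)
= -0.5 * -0.921
= 0.46


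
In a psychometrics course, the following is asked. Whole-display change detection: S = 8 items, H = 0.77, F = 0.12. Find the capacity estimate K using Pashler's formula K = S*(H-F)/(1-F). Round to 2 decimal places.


K = S * (H - F) / (1 - F)
H - F = 0.65
1 - F = 0.88
K = 8 * 0.65 / 0.88
= 5.91


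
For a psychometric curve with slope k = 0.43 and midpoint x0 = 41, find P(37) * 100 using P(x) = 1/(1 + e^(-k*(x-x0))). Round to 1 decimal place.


P(x) = 1/(1 + e^(-0.43*(37 - 41)))
Exponent = -0.43 * -4 = 1.72
e^(1.72) = 5.584528
P = 1/(1 + 5.584528) = 0.151871
Percentage = 15.2


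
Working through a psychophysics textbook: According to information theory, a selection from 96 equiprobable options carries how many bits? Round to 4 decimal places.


H = log2(n)
H = log2(96)
= 6.5850


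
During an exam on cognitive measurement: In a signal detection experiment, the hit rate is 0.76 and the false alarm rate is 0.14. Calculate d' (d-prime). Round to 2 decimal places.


d' = z(HR) - z(FAR)
z(0.76) = 0.7063
z(0.14) = -1.0803
d' = 0.7063 - -1.0803
= 1.79


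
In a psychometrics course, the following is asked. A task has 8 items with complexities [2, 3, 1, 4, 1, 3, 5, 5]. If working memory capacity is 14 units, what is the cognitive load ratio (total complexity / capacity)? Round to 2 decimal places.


Total complexity = 2 + 3 + 1 + 4 + 1 + 3 + 5 + 5 = 24
Load = total / capacity = 24 / 14
= 1.71


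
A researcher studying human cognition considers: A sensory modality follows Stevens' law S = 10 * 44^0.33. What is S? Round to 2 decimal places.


S = 10 * 44^0.33
44^0.33 = 3.4861
S = 10 * 3.4861
= 34.86


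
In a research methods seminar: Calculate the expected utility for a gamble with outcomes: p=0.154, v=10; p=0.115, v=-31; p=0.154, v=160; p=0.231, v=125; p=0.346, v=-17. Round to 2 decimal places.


EU = sum(p_i * v_i)
0.154 * 10 = 1.54
0.115 * -31 = -3.565
0.154 * 160 = 24.64
0.231 * 125 = 28.875
0.346 * -17 = -5.882
EU = 1.54 + -3.565 + 24.64 + 28.875 + -5.882
= 45.61


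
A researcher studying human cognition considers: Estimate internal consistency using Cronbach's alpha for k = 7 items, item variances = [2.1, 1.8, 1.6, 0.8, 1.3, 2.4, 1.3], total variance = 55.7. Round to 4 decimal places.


alpha = (k/(k-1)) * (1 - sum(s_i^2)/s_total^2)
sum(item variances) = 11.3
k/(k-1) = 7/6 = 1.166667
1 - 11.3/55.7 = 1 - 0.202873 = 0.797127
alpha = 1.166667 * 0.797127
= 0.9300


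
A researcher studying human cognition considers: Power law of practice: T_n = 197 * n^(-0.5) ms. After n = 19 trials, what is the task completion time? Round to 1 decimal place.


T_n = 197 * 19^(-0.5)
19^(-0.5) = 0.229416
T_n = 197 * 0.229416
= 45.2 ms


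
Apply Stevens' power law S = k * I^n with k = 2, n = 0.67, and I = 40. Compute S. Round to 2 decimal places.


S = 2 * 40^0.67
40^0.67 = 11.8408
S = 2 * 11.8408
= 23.68


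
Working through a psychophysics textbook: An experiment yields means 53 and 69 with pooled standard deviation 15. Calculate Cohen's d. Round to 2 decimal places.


Cohen's d = (M1 - M2) / S_pooled
= (53 - 69) / 15
= -16 / 15
= -1.07


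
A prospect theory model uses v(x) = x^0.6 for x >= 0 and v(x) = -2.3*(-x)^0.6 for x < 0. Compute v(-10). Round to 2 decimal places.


Since x = -10 < 0, use v(x) = -lambda*(-x)^alpha
(-x) = 10
10^0.6 = 3.9811
v(-10) = -2.3 * 3.9811
= -9.16


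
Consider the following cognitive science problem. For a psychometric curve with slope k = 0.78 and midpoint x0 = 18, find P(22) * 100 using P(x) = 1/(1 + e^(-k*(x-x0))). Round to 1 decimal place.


P(x) = 1/(1 + e^(-0.78*(22 - 18)))
Exponent = -0.78 * 4 = -3.12
e^(-3.12) = 0.044157
P = 1/(1 + 0.044157) = 0.95771
Percentage = 95.8


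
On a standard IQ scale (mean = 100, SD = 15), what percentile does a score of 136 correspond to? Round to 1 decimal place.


z = (IQ - mean) / SD
z = (136 - 100) / 15 = 2.4
Percentile = Phi(2.4) * 100
Phi(2.4) = 0.991802
= 99.2


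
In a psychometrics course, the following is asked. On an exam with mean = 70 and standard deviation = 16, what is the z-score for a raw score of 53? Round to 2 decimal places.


z = (X - mu) / sigma
= (53 - 70) / 16
= -17 / 16
= -1.06


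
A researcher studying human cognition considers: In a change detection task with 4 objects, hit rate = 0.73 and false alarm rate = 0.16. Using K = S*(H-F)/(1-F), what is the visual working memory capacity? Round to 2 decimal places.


K = S * (H - F) / (1 - F)
H - F = 0.57
1 - F = 0.84
K = 4 * 0.57 / 0.84
= 2.71


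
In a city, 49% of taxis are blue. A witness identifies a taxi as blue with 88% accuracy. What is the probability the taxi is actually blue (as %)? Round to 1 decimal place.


P(blue | says blue) = P(says blue | blue)*P(blue) / [P(says blue | blue)*P(blue) + P(says blue | not blue)*P(not blue)]
Numerator = 0.88 * 0.49 = 0.4312
False identification = 0.12 * 0.51 = 0.0612
P = 0.4312 / (0.4312 + 0.0612)
= 0.4312 / 0.4924
As percentage = 87.6


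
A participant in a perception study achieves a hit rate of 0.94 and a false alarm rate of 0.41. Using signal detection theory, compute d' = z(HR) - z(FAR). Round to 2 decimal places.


d' = z(HR) - z(FAR)
z(0.94) = 1.5548
z(0.41) = -0.2275
d' = 1.5548 - -0.2275
= 1.78


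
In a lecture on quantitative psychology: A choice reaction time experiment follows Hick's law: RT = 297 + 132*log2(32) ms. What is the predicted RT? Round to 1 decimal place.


RT = 297 + 132 * log2(32)
log2(32) = 5.0
RT = 297 + 132 * 5.0
= 297 + 660.0
= 957.0 ms


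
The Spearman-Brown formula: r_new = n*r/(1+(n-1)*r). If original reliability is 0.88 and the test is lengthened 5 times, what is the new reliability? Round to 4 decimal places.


r_new = n*r / (1 + (n-1)*r)
Numerator = 5 * 0.88 = 4.4
Denominator = 1 + 4 * 0.88 = 4.52
r_new = 4.4 / 4.52
= 0.9735


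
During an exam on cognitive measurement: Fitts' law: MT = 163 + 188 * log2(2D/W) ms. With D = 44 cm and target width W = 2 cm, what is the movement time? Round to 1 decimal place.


MT = 163 + 188 * log2(2*44/2)
2D/W = 44.0
log2(44.0) = 5.4594
MT = 163 + 188 * 5.4594
= 1189.4 ms


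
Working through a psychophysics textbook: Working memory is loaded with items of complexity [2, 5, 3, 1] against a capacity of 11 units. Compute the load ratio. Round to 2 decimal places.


Total complexity = 2 + 5 + 3 + 1 = 11
Load = total / capacity = 11 / 11
= 1.00


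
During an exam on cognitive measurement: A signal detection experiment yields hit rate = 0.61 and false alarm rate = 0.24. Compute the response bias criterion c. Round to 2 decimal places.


c = -0.5 * (z(HR) + z(FAR))
z(0.61) = 0.2793
z(0.24) = -0.7063
c = -0.5 * (0.2793 + -0.7063)
= -0.5 * -0.427
= 0.21


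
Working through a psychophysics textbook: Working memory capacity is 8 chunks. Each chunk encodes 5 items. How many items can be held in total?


Total items = chunks * items_per_chunk
= 8 * 5
= 40


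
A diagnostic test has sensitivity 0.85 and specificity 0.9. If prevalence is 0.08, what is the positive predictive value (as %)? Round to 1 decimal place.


PPV = (sens * prev) / (sens * prev + (1-spec) * (1-prev))
Numerator = 0.85 * 0.08 = 0.068
P(positive and no disease) = (1 - spec) * (1 - prev) = (1 - 0.9) * (1 - 0.08) = 0.092
Denominator = 0.068 + 0.092 = 0.16
PPV = 0.068 / 0.16 = 0.425
As percentage = 42.5


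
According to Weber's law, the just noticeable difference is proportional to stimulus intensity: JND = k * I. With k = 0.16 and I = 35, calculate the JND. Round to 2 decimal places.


JND = k * I
JND = 0.16 * 35
= 5.60


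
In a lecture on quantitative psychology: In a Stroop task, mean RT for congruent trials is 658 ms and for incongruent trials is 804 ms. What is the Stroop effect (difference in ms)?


Stroop effect = RT(incongruent) - RT(congruent)
= 804 - 658
= 146 ms


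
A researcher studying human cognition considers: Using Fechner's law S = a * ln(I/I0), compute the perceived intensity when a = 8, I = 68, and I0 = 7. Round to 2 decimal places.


S = 8 * ln(68/7)
I/I0 = 9.714286
ln(9.714286) = 2.2736
S = 8 * 2.2736
= 18.19


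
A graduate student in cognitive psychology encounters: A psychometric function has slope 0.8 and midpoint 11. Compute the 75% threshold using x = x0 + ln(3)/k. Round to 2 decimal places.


At P = 0.75: 0.75 = 1/(1 + e^(-k*(x-x0)))
Solving: e^(-k*(x-x0)) = 1/3
x = x0 + ln(3)/k
ln(3) = 1.0986
x = 11 + 1.0986/0.8
= 11 + 1.3732
= 12.37


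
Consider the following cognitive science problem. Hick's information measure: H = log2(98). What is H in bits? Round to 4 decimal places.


H = log2(n)
H = log2(98)
= 6.6147


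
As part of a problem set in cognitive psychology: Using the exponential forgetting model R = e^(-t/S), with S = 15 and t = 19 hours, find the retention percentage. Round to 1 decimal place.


R = e^(-t/S)
-t/S = -19/15 = -1.266667
R = e^(-1.266667) = 0.281769
Percentage = 0.281769 * 100
= 28.2


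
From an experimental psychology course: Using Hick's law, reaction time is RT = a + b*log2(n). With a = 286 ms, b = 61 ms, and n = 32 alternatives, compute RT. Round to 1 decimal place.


RT = 286 + 61 * log2(32)
log2(32) = 5.0
RT = 286 + 61 * 5.0
= 286 + 305.0
= 591.0 ms


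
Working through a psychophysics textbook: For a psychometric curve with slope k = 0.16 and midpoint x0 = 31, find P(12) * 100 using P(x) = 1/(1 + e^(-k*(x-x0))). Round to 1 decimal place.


P(x) = 1/(1 + e^(-0.16*(12 - 31)))
Exponent = -0.16 * -19 = 3.04
e^(3.04) = 20.905243
P = 1/(1 + 20.905243) = 0.045651
Percentage = 4.6


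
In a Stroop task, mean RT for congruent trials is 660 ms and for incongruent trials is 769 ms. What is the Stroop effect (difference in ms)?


Stroop effect = RT(incongruent) - RT(congruent)
= 769 - 660
= 109 ms


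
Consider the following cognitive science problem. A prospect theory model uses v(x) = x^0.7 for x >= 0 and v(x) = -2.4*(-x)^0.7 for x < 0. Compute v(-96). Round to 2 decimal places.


Since x = -96 < 0, use v(x) = -lambda*(-x)^alpha
(-x) = 96
96^0.7 = 24.4112
v(-96) = -2.4 * 24.4112
= -58.59


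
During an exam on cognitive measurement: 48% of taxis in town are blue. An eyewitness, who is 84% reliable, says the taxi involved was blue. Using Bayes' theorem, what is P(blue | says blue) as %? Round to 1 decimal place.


P(blue | says blue) = P(says blue | blue)*P(blue) / [P(says blue | blue)*P(blue) + P(says blue | not blue)*P(not blue)]
Numerator = 0.84 * 0.48 = 0.4032
False identification = 0.16 * 0.52 = 0.0832
P = 0.4032 / (0.4032 + 0.0832)
= 0.4032 / 0.4864
As percentage = 82.9


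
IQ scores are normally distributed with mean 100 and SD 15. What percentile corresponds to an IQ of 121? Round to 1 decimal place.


z = (IQ - mean) / SD
z = (121 - 100) / 15 = 1.4
Percentile = Phi(1.4) * 100
Phi(1.4) = 0.919243
= 91.9


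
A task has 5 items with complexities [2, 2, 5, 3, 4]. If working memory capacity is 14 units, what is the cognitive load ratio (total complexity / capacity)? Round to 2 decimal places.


Total complexity = 2 + 2 + 5 + 3 + 4 = 16
Load = total / capacity = 16 / 14
= 1.14


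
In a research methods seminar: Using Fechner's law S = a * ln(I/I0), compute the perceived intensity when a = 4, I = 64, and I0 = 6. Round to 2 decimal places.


S = 4 * ln(64/6)
I/I0 = 10.666667
ln(10.666667) = 2.3671
S = 4 * 2.3671
= 9.47


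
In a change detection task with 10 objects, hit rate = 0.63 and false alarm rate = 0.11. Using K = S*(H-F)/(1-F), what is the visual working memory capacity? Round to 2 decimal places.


K = S * (H - F) / (1 - F)
H - F = 0.52
1 - F = 0.89
K = 10 * 0.52 / 0.89
= 5.84


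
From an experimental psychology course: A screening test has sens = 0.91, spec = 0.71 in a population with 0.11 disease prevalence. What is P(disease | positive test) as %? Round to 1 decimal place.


PPV = (sens * prev) / (sens * prev + (1-spec) * (1-prev))
Numerator = 0.91 * 0.11 = 0.1001
P(positive and no disease) = (1 - spec) * (1 - prev) = (1 - 0.71) * (1 - 0.11) = 0.2581
Denominator = 0.1001 + 0.2581 = 0.3582
PPV = 0.1001 / 0.3582 = 0.279453
As percentage = 27.9


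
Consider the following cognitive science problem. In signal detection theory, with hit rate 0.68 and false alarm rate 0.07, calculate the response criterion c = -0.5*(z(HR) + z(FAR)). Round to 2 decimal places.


c = -0.5 * (z(HR) + z(FAR))
z(0.68) = 0.4677
z(0.07) = -1.4758
c = -0.5 * (0.4677 + -1.4758)
= -0.5 * -1.0081
= 0.50
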